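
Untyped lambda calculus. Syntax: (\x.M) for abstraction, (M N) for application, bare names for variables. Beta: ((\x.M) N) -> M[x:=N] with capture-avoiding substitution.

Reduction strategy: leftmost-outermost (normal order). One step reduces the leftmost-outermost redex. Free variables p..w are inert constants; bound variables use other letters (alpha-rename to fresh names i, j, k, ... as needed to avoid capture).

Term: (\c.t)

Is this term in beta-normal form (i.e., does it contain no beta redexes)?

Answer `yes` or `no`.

Answer: yes

Derivation:
Term: (\c.t)
No beta redexes found.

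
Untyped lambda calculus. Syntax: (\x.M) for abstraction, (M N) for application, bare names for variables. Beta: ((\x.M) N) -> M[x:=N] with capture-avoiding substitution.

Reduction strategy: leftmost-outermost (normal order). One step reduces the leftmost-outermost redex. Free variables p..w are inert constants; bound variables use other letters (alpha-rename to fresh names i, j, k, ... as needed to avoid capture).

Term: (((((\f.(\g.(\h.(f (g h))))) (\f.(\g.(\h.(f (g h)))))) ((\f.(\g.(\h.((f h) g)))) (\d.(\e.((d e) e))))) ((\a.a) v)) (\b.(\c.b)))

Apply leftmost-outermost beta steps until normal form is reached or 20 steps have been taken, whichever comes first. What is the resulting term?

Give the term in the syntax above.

Answer: (\h.(h v))

Derivation:
Step 0: (((((\f.(\g.(\h.(f (g h))))) (\f.(\g.(\h.(f (g h)))))) ((\f.(\g.(\h.((f h) g)))) (\d.(\e.((d e) e))))) ((\a.a) v)) (\b.(\c.b)))
Step 1: ((((\g.(\h.((\f.(\g.(\h.(f (g h))))) (g h)))) ((\f.(\g.(\h.((f h) g)))) (\d.(\e.((d e) e))))) ((\a.a) v)) (\b.(\c.b)))
Step 2: (((\h.((\f.(\g.(\h.(f (g h))))) (((\f.(\g.(\h.((f h) g)))) (\d.(\e.((d e) e)))) h))) ((\a.a) v)) (\b.(\c.b)))
Step 3: (((\f.(\g.(\h.(f (g h))))) (((\f.(\g.(\h.((f h) g)))) (\d.(\e.((d e) e)))) ((\a.a) v))) (\b.(\c.b)))
Step 4: ((\g.(\h.((((\f.(\g.(\h.((f h) g)))) (\d.(\e.((d e) e)))) ((\a.a) v)) (g h)))) (\b.(\c.b)))
Step 5: (\h.((((\f.(\g.(\h.((f h) g)))) (\d.(\e.((d e) e)))) ((\a.a) v)) ((\b.(\c.b)) h)))
Step 6: (\h.(((\g.(\h.(((\d.(\e.((d e) e))) h) g))) ((\a.a) v)) ((\b.(\c.b)) h)))
Step 7: (\h.((\h.(((\d.(\e.((d e) e))) h) ((\a.a) v))) ((\b.(\c.b)) h)))
Step 8: (\h.(((\d.(\e.((d e) e))) ((\b.(\c.b)) h)) ((\a.a) v)))
Step 9: (\h.((\e.((((\b.(\c.b)) h) e) e)) ((\a.a) v)))
Step 10: (\h.((((\b.(\c.b)) h) ((\a.a) v)) ((\a.a) v)))
Step 11: (\h.(((\c.h) ((\a.a) v)) ((\a.a) v)))
Step 12: (\h.(h ((\a.a) v)))
Step 13: (\h.(h v))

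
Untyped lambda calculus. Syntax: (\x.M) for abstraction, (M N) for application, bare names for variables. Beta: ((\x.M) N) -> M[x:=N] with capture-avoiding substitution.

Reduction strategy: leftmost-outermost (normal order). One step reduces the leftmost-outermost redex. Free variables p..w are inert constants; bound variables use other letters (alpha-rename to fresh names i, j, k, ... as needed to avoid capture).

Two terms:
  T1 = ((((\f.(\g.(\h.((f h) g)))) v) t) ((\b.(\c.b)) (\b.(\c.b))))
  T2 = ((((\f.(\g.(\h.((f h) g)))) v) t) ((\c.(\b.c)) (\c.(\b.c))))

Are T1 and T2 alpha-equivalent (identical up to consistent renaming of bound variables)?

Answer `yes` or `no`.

Answer: yes

Derivation:
Term 1: ((((\f.(\g.(\h.((f h) g)))) v) t) ((\b.(\c.b)) (\b.(\c.b))))
Term 2: ((((\f.(\g.(\h.((f h) g)))) v) t) ((\c.(\b.c)) (\c.(\b.c))))
Alpha-equivalence: compare structure up to binder renaming.
Result: True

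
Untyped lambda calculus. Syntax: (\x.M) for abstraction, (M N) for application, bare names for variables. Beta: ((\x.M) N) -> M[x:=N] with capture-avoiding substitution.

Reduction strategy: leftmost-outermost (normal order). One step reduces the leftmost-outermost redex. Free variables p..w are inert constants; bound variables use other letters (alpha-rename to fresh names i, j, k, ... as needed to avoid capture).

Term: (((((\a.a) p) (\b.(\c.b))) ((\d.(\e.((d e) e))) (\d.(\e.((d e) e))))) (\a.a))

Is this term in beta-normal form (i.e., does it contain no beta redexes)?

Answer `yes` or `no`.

Answer: no

Derivation:
Term: (((((\a.a) p) (\b.(\c.b))) ((\d.(\e.((d e) e))) (\d.(\e.((d e) e))))) (\a.a))
Found 2 beta redex(es).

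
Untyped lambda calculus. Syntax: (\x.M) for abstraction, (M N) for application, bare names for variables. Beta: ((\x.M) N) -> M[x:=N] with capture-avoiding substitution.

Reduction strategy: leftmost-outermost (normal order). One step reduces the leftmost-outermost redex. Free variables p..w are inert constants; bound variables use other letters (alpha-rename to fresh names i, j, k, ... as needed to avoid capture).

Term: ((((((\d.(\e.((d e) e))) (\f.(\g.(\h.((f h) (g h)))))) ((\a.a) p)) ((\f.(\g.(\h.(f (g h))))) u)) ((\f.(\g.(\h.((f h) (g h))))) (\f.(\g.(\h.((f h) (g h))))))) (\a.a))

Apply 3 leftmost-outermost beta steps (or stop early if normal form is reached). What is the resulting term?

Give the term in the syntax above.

Answer: (((((\g.(\h.((((\a.a) p) h) (g h)))) ((\a.a) p)) ((\f.(\g.(\h.(f (g h))))) u)) ((\f.(\g.(\h.((f h) (g h))))) (\f.(\g.(\h.((f h) (g h))))))) (\a.a))

Derivation:
Step 0: ((((((\d.(\e.((d e) e))) (\f.(\g.(\h.((f h) (g h)))))) ((\a.a) p)) ((\f.(\g.(\h.(f (g h))))) u)) ((\f.(\g.(\h.((f h) (g h))))) (\f.(\g.(\h.((f h) (g h))))))) (\a.a))
Step 1: (((((\e.(((\f.(\g.(\h.((f h) (g h))))) e) e)) ((\a.a) p)) ((\f.(\g.(\h.(f (g h))))) u)) ((\f.(\g.(\h.((f h) (g h))))) (\f.(\g.(\h.((f h) (g h))))))) (\a.a))
Step 2: ((((((\f.(\g.(\h.((f h) (g h))))) ((\a.a) p)) ((\a.a) p)) ((\f.(\g.(\h.(f (g h))))) u)) ((\f.(\g.(\h.((f h) (g h))))) (\f.(\g.(\h.((f h) (g h))))))) (\a.a))
Step 3: (((((\g.(\h.((((\a.a) p) h) (g h)))) ((\a.a) p)) ((\f.(\g.(\h.(f (g h))))) u)) ((\f.(\g.(\h.((f h) (g h))))) (\f.(\g.(\h.((f h) (g h))))))) (\a.a))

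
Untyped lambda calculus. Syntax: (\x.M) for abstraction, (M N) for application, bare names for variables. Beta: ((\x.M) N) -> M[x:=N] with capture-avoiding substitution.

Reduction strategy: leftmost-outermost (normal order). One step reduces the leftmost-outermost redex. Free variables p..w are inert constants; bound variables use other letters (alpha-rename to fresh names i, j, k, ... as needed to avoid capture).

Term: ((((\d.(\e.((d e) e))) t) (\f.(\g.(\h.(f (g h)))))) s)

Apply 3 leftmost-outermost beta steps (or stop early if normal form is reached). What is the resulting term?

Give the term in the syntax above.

Answer: (((t (\f.(\g.(\h.(f (g h)))))) (\f.(\g.(\h.(f (g h)))))) s)

Derivation:
Step 0: ((((\d.(\e.((d e) e))) t) (\f.(\g.(\h.(f (g h)))))) s)
Step 1: (((\e.((t e) e)) (\f.(\g.(\h.(f (g h)))))) s)
Step 2: (((t (\f.(\g.(\h.(f (g h)))))) (\f.(\g.(\h.(f (g h)))))) s)
Step 3: (normal form reached)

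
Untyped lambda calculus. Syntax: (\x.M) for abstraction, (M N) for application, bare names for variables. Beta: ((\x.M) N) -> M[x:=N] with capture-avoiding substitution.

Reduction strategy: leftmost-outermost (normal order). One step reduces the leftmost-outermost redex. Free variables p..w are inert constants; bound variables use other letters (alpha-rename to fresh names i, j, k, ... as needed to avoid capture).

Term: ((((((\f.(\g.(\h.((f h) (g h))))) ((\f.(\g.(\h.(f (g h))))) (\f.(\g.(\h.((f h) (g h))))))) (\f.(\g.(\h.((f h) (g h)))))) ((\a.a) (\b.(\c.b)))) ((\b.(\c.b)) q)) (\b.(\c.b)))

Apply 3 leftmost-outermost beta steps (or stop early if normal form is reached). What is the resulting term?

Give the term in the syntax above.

Step 0: ((((((\f.(\g.(\h.((f h) (g h))))) ((\f.(\g.(\h.(f (g h))))) (\f.(\g.(\h.((f h) (g h))))))) (\f.(\g.(\h.((f h) (g h)))))) ((\a.a) (\b.(\c.b)))) ((\b.(\c.b)) q)) (\b.(\c.b)))
Step 1: (((((\g.(\h.((((\f.(\g.(\h.(f (g h))))) (\f.(\g.(\h.((f h) (g h)))))) h) (g h)))) (\f.(\g.(\h.((f h) (g h)))))) ((\a.a) (\b.(\c.b)))) ((\b.(\c.b)) q)) (\b.(\c.b)))
Step 2: ((((\h.((((\f.(\g.(\h.(f (g h))))) (\f.(\g.(\h.((f h) (g h)))))) h) ((\f.(\g.(\h.((f h) (g h))))) h))) ((\a.a) (\b.(\c.b)))) ((\b.(\c.b)) q)) (\b.(\c.b)))
Step 3: ((((((\f.(\g.(\h.(f (g h))))) (\f.(\g.(\h.((f h) (g h)))))) ((\a.a) (\b.(\c.b)))) ((\f.(\g.(\h.((f h) (g h))))) ((\a.a) (\b.(\c.b))))) ((\b.(\c.b)) q)) (\b.(\c.b)))

Answer: ((((((\f.(\g.(\h.(f (g h))))) (\f.(\g.(\h.((f h) (g h)))))) ((\a.a) (\b.(\c.b)))) ((\f.(\g.(\h.((f h) (g h))))) ((\a.a) (\b.(\c.b))))) ((\b.(\c.b)) q)) (\b.(\c.b)))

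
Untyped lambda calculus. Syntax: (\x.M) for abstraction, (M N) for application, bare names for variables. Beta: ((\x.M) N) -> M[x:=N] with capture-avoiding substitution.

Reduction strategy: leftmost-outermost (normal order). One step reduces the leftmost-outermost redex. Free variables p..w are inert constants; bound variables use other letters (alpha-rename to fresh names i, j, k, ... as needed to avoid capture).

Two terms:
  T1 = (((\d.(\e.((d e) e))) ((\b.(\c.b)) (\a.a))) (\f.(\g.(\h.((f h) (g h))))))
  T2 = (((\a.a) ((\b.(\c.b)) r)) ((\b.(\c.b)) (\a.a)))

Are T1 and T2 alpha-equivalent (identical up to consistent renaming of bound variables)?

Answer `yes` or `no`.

Answer: no

Derivation:
Term 1: (((\d.(\e.((d e) e))) ((\b.(\c.b)) (\a.a))) (\f.(\g.(\h.((f h) (g h))))))
Term 2: (((\a.a) ((\b.(\c.b)) r)) ((\b.(\c.b)) (\a.a)))
Alpha-equivalence: compare structure up to binder renaming.
Result: False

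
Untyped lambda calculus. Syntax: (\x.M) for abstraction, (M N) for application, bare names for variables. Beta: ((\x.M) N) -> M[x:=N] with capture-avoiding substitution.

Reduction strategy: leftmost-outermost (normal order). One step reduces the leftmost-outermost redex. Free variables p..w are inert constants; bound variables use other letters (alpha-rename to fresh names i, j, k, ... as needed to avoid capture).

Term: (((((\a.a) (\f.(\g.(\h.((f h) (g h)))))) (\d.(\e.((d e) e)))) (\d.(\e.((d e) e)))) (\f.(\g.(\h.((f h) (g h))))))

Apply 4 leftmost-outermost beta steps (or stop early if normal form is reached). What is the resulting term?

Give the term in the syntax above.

Answer: (((\d.(\e.((d e) e))) (\f.(\g.(\h.((f h) (g h)))))) ((\d.(\e.((d e) e))) (\f.(\g.(\h.((f h) (g h)))))))

Derivation:
Step 0: (((((\a.a) (\f.(\g.(\h.((f h) (g h)))))) (\d.(\e.((d e) e)))) (\d.(\e.((d e) e)))) (\f.(\g.(\h.((f h) (g h))))))
Step 1: ((((\f.(\g.(\h.((f h) (g h))))) (\d.(\e.((d e) e)))) (\d.(\e.((d e) e)))) (\f.(\g.(\h.((f h) (g h))))))
Step 2: (((\g.(\h.(((\d.(\e.((d e) e))) h) (g h)))) (\d.(\e.((d e) e)))) (\f.(\g.(\h.((f h) (g h))))))
Step 3: ((\h.(((\d.(\e.((d e) e))) h) ((\d.(\e.((d e) e))) h))) (\f.(\g.(\h.((f h) (g h))))))
Step 4: (((\d.(\e.((d e) e))) (\f.(\g.(\h.((f h) (g h)))))) ((\d.(\e.((d e) e))) (\f.(\g.(\h.((f h) (g h)))))))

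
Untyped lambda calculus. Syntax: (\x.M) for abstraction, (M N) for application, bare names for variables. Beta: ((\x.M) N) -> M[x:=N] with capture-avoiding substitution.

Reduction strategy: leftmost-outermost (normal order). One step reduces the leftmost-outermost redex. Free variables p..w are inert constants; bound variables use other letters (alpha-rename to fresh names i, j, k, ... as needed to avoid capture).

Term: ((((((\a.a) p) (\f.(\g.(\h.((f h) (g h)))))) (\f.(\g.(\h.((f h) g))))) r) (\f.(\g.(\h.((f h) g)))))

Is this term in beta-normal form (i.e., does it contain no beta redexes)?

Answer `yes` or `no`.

Term: ((((((\a.a) p) (\f.(\g.(\h.((f h) (g h)))))) (\f.(\g.(\h.((f h) g))))) r) (\f.(\g.(\h.((f h) g)))))
Found 1 beta redex(es).

Answer: no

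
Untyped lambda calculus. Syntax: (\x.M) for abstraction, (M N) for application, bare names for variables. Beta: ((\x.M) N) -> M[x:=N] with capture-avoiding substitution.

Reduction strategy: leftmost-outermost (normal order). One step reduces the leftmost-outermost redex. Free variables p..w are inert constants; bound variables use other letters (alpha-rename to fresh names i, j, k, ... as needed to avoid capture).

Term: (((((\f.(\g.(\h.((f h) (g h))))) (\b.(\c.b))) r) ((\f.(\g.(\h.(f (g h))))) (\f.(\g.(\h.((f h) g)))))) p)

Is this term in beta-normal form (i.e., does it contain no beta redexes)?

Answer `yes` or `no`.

Term: (((((\f.(\g.(\h.((f h) (g h))))) (\b.(\c.b))) r) ((\f.(\g.(\h.(f (g h))))) (\f.(\g.(\h.((f h) g)))))) p)
Found 2 beta redex(es).

Answer: no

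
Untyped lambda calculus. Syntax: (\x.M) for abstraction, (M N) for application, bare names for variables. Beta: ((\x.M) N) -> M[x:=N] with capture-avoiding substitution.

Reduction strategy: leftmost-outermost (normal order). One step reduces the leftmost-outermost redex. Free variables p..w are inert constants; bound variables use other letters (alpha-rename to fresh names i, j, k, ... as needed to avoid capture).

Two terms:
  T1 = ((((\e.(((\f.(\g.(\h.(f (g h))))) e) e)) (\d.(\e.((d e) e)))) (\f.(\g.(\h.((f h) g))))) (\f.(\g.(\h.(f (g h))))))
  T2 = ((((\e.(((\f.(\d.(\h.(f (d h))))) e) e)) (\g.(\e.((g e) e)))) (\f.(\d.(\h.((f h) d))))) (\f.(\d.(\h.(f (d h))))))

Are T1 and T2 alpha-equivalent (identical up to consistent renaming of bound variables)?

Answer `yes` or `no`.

Answer: yes

Derivation:
Term 1: ((((\e.(((\f.(\g.(\h.(f (g h))))) e) e)) (\d.(\e.((d e) e)))) (\f.(\g.(\h.((f h) g))))) (\f.(\g.(\h.(f (g h))))))
Term 2: ((((\e.(((\f.(\d.(\h.(f (d h))))) e) e)) (\g.(\e.((g e) e)))) (\f.(\d.(\h.((f h) d))))) (\f.(\d.(\h.(f (d h))))))
Alpha-equivalence: compare structure up to binder renaming.
Result: True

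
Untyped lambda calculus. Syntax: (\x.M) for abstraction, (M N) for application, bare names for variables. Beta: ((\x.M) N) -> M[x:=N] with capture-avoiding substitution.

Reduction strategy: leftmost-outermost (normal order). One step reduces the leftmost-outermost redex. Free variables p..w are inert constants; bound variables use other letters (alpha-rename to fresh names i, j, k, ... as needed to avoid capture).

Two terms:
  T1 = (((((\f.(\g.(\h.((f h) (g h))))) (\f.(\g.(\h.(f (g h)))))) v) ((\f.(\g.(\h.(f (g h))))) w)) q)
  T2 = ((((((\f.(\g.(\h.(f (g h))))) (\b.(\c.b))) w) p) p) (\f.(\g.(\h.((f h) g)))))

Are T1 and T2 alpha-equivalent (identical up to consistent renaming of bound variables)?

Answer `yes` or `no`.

Answer: no

Derivation:
Term 1: (((((\f.(\g.(\h.((f h) (g h))))) (\f.(\g.(\h.(f (g h)))))) v) ((\f.(\g.(\h.(f (g h))))) w)) q)
Term 2: ((((((\f.(\g.(\h.(f (g h))))) (\b.(\c.b))) w) p) p) (\f.(\g.(\h.((f h) g)))))
Alpha-equivalence: compare structure up to binder renaming.
Result: False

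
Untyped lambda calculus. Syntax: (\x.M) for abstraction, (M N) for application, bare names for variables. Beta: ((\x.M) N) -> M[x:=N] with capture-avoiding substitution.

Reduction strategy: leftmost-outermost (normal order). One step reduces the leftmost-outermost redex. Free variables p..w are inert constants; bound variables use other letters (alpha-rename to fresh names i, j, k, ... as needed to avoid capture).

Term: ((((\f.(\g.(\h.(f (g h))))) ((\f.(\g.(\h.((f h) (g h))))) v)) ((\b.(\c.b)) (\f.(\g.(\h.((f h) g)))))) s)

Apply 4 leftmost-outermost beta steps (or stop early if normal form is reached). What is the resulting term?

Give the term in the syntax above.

Answer: ((\g.(\h.((v h) (g h)))) (((\b.(\c.b)) (\f.(\g.(\h.((f h) g))))) s))

Derivation:
Step 0: ((((\f.(\g.(\h.(f (g h))))) ((\f.(\g.(\h.((f h) (g h))))) v)) ((\b.(\c.b)) (\f.(\g.(\h.((f h) g)))))) s)
Step 1: (((\g.(\h.(((\f.(\g.(\h.((f h) (g h))))) v) (g h)))) ((\b.(\c.b)) (\f.(\g.(\h.((f h) g)))))) s)
Step 2: ((\h.(((\f.(\g.(\h.((f h) (g h))))) v) (((\b.(\c.b)) (\f.(\g.(\h.((f h) g))))) h))) s)
Step 3: (((\f.(\g.(\h.((f h) (g h))))) v) (((\b.(\c.b)) (\f.(\g.(\h.((f h) g))))) s))
Step 4: ((\g.(\h.((v h) (g h)))) (((\b.(\c.b)) (\f.(\g.(\h.((f h) g))))) s))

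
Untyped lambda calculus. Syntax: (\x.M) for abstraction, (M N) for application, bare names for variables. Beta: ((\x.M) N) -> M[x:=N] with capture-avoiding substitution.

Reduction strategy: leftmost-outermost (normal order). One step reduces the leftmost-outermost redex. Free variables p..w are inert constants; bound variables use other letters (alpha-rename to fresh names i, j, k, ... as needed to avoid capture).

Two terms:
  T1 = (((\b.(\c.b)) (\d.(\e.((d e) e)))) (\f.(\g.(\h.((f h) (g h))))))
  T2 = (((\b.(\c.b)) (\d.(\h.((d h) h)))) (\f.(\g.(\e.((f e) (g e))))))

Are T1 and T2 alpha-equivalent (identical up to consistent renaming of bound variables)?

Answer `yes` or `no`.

Term 1: (((\b.(\c.b)) (\d.(\e.((d e) e)))) (\f.(\g.(\h.((f h) (g h))))))
Term 2: (((\b.(\c.b)) (\d.(\h.((d h) h)))) (\f.(\g.(\e.((f e) (g e))))))
Alpha-equivalence: compare structure up to binder renaming.
Result: True

Answer: yes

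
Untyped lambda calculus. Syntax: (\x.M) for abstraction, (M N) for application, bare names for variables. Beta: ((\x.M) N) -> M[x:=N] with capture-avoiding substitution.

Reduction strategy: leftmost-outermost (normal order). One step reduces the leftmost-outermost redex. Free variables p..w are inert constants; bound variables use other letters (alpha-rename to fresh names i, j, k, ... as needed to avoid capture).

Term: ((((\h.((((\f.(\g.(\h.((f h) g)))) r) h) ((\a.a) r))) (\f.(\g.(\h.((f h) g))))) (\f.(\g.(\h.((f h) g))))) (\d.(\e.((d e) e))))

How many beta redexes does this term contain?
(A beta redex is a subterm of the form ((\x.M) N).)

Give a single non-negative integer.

Answer: 3

Derivation:
Term: ((((\h.((((\f.(\g.(\h.((f h) g)))) r) h) ((\a.a) r))) (\f.(\g.(\h.((f h) g))))) (\f.(\g.(\h.((f h) g))))) (\d.(\e.((d e) e))))
  Redex: ((\h.((((\f.(\g.(\h.((f h) g)))) r) h) ((\a.a) r))) (\f.(\g.(\h.((f h) g)))))
  Redex: ((\f.(\g.(\h.((f h) g)))) r)
  Redex: ((\a.a) r)
Total redexes: 3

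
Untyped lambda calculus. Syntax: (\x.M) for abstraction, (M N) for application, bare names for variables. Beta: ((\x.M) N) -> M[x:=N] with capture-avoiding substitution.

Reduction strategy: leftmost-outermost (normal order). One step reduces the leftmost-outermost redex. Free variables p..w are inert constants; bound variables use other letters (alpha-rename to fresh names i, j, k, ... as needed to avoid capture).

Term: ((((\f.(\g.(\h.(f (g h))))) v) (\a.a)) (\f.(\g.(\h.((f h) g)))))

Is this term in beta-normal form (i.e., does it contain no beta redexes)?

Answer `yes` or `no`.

Term: ((((\f.(\g.(\h.(f (g h))))) v) (\a.a)) (\f.(\g.(\h.((f h) g)))))
Found 1 beta redex(es).

Answer: no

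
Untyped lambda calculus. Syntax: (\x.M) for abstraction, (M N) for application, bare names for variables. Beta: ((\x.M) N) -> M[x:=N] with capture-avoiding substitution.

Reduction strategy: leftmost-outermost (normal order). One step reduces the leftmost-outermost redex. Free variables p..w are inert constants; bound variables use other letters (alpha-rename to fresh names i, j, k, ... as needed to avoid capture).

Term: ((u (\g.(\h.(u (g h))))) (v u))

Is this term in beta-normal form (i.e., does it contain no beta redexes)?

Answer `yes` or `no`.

Term: ((u (\g.(\h.(u (g h))))) (v u))
No beta redexes found.

Answer: yes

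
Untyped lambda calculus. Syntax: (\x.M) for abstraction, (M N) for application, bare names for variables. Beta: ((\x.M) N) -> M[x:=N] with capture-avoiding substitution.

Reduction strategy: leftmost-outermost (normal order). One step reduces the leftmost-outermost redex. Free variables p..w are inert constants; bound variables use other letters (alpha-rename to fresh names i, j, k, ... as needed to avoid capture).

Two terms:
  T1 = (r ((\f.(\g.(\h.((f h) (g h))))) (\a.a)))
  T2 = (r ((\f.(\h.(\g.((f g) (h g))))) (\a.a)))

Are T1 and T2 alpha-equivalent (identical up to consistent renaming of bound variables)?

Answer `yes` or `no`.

Answer: yes

Derivation:
Term 1: (r ((\f.(\g.(\h.((f h) (g h))))) (\a.a)))
Term 2: (r ((\f.(\h.(\g.((f g) (h g))))) (\a.a)))
Alpha-equivalence: compare structure up to binder renaming.
Result: True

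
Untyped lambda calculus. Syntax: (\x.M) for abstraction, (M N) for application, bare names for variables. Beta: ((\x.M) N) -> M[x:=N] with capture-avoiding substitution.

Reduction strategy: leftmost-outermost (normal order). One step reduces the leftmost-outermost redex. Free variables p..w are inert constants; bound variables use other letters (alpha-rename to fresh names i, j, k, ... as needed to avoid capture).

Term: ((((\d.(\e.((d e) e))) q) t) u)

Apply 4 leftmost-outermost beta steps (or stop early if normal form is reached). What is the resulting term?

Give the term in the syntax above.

Answer: (((q t) t) u)

Derivation:
Step 0: ((((\d.(\e.((d e) e))) q) t) u)
Step 1: (((\e.((q e) e)) t) u)
Step 2: (((q t) t) u)
Step 3: (normal form reached)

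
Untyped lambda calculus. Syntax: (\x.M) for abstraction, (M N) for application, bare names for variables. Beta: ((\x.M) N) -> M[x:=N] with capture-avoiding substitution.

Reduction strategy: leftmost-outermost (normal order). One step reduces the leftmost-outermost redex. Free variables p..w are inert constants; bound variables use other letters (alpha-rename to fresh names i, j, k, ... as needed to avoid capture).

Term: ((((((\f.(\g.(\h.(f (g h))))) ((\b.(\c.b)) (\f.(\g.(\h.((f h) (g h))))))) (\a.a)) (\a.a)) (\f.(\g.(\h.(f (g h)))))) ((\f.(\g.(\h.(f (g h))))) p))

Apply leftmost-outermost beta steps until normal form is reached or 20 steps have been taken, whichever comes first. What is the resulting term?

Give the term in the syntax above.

Answer: (\h.(\i.(h (p (h i)))))

Derivation:
Step 0: ((((((\f.(\g.(\h.(f (g h))))) ((\b.(\c.b)) (\f.(\g.(\h.((f h) (g h))))))) (\a.a)) (\a.a)) (\f.(\g.(\h.(f (g h)))))) ((\f.(\g.(\h.(f (g h))))) p))
Step 1: (((((\g.(\h.(((\b.(\c.b)) (\f.(\g.(\h.((f h) (g h)))))) (g h)))) (\a.a)) (\a.a)) (\f.(\g.(\h.(f (g h)))))) ((\f.(\g.(\h.(f (g h))))) p))
Step 2: ((((\h.(((\b.(\c.b)) (\f.(\g.(\h.((f h) (g h)))))) ((\a.a) h))) (\a.a)) (\f.(\g.(\h.(f (g h)))))) ((\f.(\g.(\h.(f (g h))))) p))
Step 3: (((((\b.(\c.b)) (\f.(\g.(\h.((f h) (g h)))))) ((\a.a) (\a.a))) (\f.(\g.(\h.(f (g h)))))) ((\f.(\g.(\h.(f (g h))))) p))
Step 4: ((((\c.(\f.(\g.(\h.((f h) (g h)))))) ((\a.a) (\a.a))) (\f.(\g.(\h.(f (g h)))))) ((\f.(\g.(\h.(f (g h))))) p))
Step 5: (((\f.(\g.(\h.((f h) (g h))))) (\f.(\g.(\h.(f (g h)))))) ((\f.(\g.(\h.(f (g h))))) p))
Step 6: ((\g.(\h.(((\f.(\g.(\h.(f (g h))))) h) (g h)))) ((\f.(\g.(\h.(f (g h))))) p))
Step 7: (\h.(((\f.(\g.(\h.(f (g h))))) h) (((\f.(\g.(\h.(f (g h))))) p) h)))
Step 8: (\h.((\g.(\i.(h (g i)))) (((\f.(\g.(\h.(f (g h))))) p) h)))
Step 9: (\h.(\i.(h ((((\f.(\g.(\h.(f (g h))))) p) h) i))))
Step 10: (\h.(\i.(h (((\g.(\h.(p (g h)))) h) i))))
Step 11: (\h.(\i.(h ((\i.(p (h i))) i))))
Step 12: (\h.(\i.(h (p (h i)))))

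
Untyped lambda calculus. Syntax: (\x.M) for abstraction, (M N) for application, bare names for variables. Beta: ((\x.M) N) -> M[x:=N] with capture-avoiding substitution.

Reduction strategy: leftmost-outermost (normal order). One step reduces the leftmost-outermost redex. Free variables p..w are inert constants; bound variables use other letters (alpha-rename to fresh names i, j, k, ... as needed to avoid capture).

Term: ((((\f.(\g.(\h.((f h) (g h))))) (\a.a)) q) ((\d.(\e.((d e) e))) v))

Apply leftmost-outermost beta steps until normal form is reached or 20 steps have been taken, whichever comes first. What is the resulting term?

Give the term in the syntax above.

Answer: ((v (q (\e.((v e) e)))) (q (\e.((v e) e))))

Derivation:
Step 0: ((((\f.(\g.(\h.((f h) (g h))))) (\a.a)) q) ((\d.(\e.((d e) e))) v))
Step 1: (((\g.(\h.(((\a.a) h) (g h)))) q) ((\d.(\e.((d e) e))) v))
Step 2: ((\h.(((\a.a) h) (q h))) ((\d.(\e.((d e) e))) v))
Step 3: (((\a.a) ((\d.(\e.((d e) e))) v)) (q ((\d.(\e.((d e) e))) v)))
Step 4: (((\d.(\e.((d e) e))) v) (q ((\d.(\e.((d e) e))) v)))
Step 5: ((\e.((v e) e)) (q ((\d.(\e.((d e) e))) v)))
Step 6: ((v (q ((\d.(\e.((d e) e))) v))) (q ((\d.(\e.((d e) e))) v)))
Step 7: ((v (q (\e.((v e) e)))) (q ((\d.(\e.((d e) e))) v)))
Step 8: ((v (q (\e.((v e) e)))) (q (\e.((v e) e))))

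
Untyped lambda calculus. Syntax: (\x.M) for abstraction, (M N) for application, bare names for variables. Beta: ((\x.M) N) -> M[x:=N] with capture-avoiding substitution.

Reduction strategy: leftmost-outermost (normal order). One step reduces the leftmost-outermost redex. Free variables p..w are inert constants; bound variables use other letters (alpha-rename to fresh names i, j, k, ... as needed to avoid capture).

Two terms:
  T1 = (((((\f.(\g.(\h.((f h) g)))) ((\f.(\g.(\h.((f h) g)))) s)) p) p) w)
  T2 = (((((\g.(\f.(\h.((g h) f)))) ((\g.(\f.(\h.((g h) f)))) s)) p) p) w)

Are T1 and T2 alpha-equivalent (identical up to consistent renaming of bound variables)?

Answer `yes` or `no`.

Term 1: (((((\f.(\g.(\h.((f h) g)))) ((\f.(\g.(\h.((f h) g)))) s)) p) p) w)
Term 2: (((((\g.(\f.(\h.((g h) f)))) ((\g.(\f.(\h.((g h) f)))) s)) p) p) w)
Alpha-equivalence: compare structure up to binder renaming.
Result: True

Answer: yes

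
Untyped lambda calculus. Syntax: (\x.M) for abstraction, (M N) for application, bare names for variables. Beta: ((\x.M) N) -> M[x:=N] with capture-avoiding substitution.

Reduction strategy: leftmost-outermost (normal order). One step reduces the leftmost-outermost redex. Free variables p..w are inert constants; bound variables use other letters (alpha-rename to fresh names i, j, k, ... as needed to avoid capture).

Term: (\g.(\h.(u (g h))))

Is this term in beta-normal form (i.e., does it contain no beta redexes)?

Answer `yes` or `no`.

Answer: yes

Derivation:
Term: (\g.(\h.(u (g h))))
No beta redexes found.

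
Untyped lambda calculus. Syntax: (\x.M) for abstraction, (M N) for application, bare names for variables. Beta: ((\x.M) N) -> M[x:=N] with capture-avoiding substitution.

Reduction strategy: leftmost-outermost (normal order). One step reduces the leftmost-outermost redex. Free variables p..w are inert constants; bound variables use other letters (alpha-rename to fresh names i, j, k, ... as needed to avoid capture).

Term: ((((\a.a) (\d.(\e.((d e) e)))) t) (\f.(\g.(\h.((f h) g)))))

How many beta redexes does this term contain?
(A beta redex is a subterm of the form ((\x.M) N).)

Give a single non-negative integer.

Term: ((((\a.a) (\d.(\e.((d e) e)))) t) (\f.(\g.(\h.((f h) g)))))
  Redex: ((\a.a) (\d.(\e.((d e) e))))
Total redexes: 1

Answer: 1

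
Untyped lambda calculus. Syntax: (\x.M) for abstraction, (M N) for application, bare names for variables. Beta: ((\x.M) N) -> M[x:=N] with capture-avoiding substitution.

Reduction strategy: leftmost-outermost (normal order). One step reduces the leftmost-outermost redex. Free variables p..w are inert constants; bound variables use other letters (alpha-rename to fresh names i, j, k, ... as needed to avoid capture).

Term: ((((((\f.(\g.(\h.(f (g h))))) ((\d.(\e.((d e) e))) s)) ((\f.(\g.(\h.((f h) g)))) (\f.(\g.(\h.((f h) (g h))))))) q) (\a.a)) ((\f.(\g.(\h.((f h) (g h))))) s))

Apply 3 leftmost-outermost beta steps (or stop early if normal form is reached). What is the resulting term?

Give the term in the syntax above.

Answer: (((((\d.(\e.((d e) e))) s) (((\f.(\g.(\h.((f h) g)))) (\f.(\g.(\h.((f h) (g h)))))) q)) (\a.a)) ((\f.(\g.(\h.((f h) (g h))))) s))

Derivation:
Step 0: ((((((\f.(\g.(\h.(f (g h))))) ((\d.(\e.((d e) e))) s)) ((\f.(\g.(\h.((f h) g)))) (\f.(\g.(\h.((f h) (g h))))))) q) (\a.a)) ((\f.(\g.(\h.((f h) (g h))))) s))
Step 1: (((((\g.(\h.(((\d.(\e.((d e) e))) s) (g h)))) ((\f.(\g.(\h.((f h) g)))) (\f.(\g.(\h.((f h) (g h))))))) q) (\a.a)) ((\f.(\g.(\h.((f h) (g h))))) s))
Step 2: ((((\h.(((\d.(\e.((d e) e))) s) (((\f.(\g.(\h.((f h) g)))) (\f.(\g.(\h.((f h) (g h)))))) h))) q) (\a.a)) ((\f.(\g.(\h.((f h) (g h))))) s))
Step 3: (((((\d.(\e.((d e) e))) s) (((\f.(\g.(\h.((f h) g)))) (\f.(\g.(\h.((f h) (g h)))))) q)) (\a.a)) ((\f.(\g.(\h.((f h) (g h))))) s))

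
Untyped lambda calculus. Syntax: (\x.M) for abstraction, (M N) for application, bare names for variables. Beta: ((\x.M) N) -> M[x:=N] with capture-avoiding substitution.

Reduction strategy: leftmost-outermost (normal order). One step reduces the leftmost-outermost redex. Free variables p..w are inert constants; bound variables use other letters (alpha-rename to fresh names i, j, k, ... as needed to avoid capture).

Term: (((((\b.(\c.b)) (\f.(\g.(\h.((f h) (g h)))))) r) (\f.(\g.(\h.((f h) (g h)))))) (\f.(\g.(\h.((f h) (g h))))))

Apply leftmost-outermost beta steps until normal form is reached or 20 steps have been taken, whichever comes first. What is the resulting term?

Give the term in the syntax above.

Answer: (\h.(\i.((h i) (\j.((h j) (i j))))))

Derivation:
Step 0: (((((\b.(\c.b)) (\f.(\g.(\h.((f h) (g h)))))) r) (\f.(\g.(\h.((f h) (g h)))))) (\f.(\g.(\h.((f h) (g h))))))
Step 1: ((((\c.(\f.(\g.(\h.((f h) (g h)))))) r) (\f.(\g.(\h.((f h) (g h)))))) (\f.(\g.(\h.((f h) (g h))))))
Step 2: (((\f.(\g.(\h.((f h) (g h))))) (\f.(\g.(\h.((f h) (g h)))))) (\f.(\g.(\h.((f h) (g h))))))
Step 3: ((\g.(\h.(((\f.(\g.(\h.((f h) (g h))))) h) (g h)))) (\f.(\g.(\h.((f h) (g h))))))
Step 4: (\h.(((\f.(\g.(\h.((f h) (g h))))) h) ((\f.(\g.(\h.((f h) (g h))))) h)))
Step 5: (\h.((\g.(\i.((h i) (g i)))) ((\f.(\g.(\h.((f h) (g h))))) h)))
Step 6: (\h.(\i.((h i) (((\f.(\g.(\h.((f h) (g h))))) h) i))))
Step 7: (\h.(\i.((h i) ((\g.(\i.((h i) (g i)))) i))))
Step 8: (\h.(\i.((h i) (\j.((h j) (i j))))))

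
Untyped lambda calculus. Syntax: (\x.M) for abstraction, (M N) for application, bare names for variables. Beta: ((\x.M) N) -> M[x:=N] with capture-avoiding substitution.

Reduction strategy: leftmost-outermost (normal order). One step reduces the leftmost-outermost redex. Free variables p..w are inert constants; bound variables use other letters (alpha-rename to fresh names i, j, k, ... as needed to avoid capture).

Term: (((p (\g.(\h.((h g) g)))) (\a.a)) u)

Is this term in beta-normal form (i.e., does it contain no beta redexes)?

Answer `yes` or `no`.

Answer: yes

Derivation:
Term: (((p (\g.(\h.((h g) g)))) (\a.a)) u)
No beta redexes found.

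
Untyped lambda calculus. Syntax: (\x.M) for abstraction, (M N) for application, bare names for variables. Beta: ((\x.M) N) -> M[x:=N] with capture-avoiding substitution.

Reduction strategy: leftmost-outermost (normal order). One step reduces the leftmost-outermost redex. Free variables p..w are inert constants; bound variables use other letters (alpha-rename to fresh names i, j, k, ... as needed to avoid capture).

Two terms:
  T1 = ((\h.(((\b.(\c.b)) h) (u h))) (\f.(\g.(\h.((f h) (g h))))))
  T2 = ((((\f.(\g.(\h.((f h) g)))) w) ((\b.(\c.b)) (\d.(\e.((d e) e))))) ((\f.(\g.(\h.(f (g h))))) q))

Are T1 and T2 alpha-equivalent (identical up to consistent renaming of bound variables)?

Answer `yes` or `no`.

Answer: no

Derivation:
Term 1: ((\h.(((\b.(\c.b)) h) (u h))) (\f.(\g.(\h.((f h) (g h))))))
Term 2: ((((\f.(\g.(\h.((f h) g)))) w) ((\b.(\c.b)) (\d.(\e.((d e) e))))) ((\f.(\g.(\h.(f (g h))))) q))
Alpha-equivalence: compare structure up to binder renaming.
Result: False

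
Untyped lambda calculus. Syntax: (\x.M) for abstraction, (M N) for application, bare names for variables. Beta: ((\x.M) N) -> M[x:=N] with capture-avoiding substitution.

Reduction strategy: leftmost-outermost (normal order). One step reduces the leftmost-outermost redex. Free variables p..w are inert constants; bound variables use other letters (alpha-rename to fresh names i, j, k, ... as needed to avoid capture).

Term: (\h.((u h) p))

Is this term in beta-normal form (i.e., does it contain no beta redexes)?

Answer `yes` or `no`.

Answer: yes

Derivation:
Term: (\h.((u h) p))
No beta redexes found.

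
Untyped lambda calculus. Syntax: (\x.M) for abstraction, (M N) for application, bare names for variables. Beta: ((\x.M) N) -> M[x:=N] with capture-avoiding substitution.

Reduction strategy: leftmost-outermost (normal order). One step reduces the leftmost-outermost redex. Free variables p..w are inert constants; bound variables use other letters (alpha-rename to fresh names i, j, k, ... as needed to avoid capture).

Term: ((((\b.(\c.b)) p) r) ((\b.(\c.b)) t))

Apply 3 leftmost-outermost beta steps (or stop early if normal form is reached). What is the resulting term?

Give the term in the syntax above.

Step 0: ((((\b.(\c.b)) p) r) ((\b.(\c.b)) t))
Step 1: (((\c.p) r) ((\b.(\c.b)) t))
Step 2: (p ((\b.(\c.b)) t))
Step 3: (p (\c.t))

Answer: (p (\c.t))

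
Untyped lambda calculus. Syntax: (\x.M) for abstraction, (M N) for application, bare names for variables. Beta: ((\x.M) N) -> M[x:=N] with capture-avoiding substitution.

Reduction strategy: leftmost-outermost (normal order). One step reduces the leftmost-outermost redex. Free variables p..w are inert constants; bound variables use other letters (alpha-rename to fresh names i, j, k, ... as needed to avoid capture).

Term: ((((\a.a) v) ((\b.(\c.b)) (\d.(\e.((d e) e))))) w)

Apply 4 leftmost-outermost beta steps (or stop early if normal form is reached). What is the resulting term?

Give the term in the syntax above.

Step 0: ((((\a.a) v) ((\b.(\c.b)) (\d.(\e.((d e) e))))) w)
Step 1: ((v ((\b.(\c.b)) (\d.(\e.((d e) e))))) w)
Step 2: ((v (\c.(\d.(\e.((d e) e))))) w)
Step 3: (normal form reached)

Answer: ((v (\c.(\d.(\e.((d e) e))))) w)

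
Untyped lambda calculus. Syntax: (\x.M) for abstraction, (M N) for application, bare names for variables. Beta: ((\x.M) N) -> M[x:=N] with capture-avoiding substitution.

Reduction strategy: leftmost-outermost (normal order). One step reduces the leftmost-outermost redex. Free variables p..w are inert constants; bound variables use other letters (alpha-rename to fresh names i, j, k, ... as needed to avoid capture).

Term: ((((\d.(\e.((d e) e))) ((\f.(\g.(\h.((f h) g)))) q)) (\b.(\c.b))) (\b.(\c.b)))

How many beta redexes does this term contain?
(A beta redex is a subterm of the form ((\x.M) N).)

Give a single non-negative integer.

Term: ((((\d.(\e.((d e) e))) ((\f.(\g.(\h.((f h) g)))) q)) (\b.(\c.b))) (\b.(\c.b)))
  Redex: ((\d.(\e.((d e) e))) ((\f.(\g.(\h.((f h) g)))) q))
  Redex: ((\f.(\g.(\h.((f h) g)))) q)
Total redexes: 2

Answer: 2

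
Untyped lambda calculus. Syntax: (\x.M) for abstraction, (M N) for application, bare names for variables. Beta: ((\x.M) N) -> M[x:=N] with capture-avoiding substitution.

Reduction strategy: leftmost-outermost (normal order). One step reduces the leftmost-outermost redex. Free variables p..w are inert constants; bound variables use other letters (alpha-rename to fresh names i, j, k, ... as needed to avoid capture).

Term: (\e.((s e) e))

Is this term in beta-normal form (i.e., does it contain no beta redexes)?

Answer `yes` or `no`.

Term: (\e.((s e) e))
No beta redexes found.

Answer: yes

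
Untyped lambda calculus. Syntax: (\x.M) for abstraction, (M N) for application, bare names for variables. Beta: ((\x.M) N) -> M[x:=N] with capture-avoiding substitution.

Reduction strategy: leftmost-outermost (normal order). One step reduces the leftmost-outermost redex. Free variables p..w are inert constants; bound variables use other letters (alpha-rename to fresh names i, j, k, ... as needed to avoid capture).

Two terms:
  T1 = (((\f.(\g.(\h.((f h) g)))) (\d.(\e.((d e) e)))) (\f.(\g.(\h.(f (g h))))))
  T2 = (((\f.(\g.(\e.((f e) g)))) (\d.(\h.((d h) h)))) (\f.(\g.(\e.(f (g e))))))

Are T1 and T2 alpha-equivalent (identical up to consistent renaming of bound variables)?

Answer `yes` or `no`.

Term 1: (((\f.(\g.(\h.((f h) g)))) (\d.(\e.((d e) e)))) (\f.(\g.(\h.(f (g h))))))
Term 2: (((\f.(\g.(\e.((f e) g)))) (\d.(\h.((d h) h)))) (\f.(\g.(\e.(f (g e))))))
Alpha-equivalence: compare structure up to binder renaming.
Result: True

Answer: yes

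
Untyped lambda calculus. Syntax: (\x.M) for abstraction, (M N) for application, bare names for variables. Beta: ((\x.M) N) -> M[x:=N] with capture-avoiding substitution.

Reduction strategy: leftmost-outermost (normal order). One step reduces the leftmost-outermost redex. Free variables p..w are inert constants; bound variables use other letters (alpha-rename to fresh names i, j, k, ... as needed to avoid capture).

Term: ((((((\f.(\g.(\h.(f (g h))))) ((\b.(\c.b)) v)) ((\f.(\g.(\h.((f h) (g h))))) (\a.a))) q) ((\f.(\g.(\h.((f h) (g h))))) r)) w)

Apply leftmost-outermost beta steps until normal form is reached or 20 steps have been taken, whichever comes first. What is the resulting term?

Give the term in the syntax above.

Step 0: ((((((\f.(\g.(\h.(f (g h))))) ((\b.(\c.b)) v)) ((\f.(\g.(\h.((f h) (g h))))) (\a.a))) q) ((\f.(\g.(\h.((f h) (g h))))) r)) w)
Step 1: (((((\g.(\h.(((\b.(\c.b)) v) (g h)))) ((\f.(\g.(\h.((f h) (g h))))) (\a.a))) q) ((\f.(\g.(\h.((f h) (g h))))) r)) w)
Step 2: ((((\h.(((\b.(\c.b)) v) (((\f.(\g.(\h.((f h) (g h))))) (\a.a)) h))) q) ((\f.(\g.(\h.((f h) (g h))))) r)) w)
Step 3: (((((\b.(\c.b)) v) (((\f.(\g.(\h.((f h) (g h))))) (\a.a)) q)) ((\f.(\g.(\h.((f h) (g h))))) r)) w)
Step 4: ((((\c.v) (((\f.(\g.(\h.((f h) (g h))))) (\a.a)) q)) ((\f.(\g.(\h.((f h) (g h))))) r)) w)
Step 5: ((v ((\f.(\g.(\h.((f h) (g h))))) r)) w)
Step 6: ((v (\g.(\h.((r h) (g h))))) w)

Answer: ((v (\g.(\h.((r h) (g h))))) w)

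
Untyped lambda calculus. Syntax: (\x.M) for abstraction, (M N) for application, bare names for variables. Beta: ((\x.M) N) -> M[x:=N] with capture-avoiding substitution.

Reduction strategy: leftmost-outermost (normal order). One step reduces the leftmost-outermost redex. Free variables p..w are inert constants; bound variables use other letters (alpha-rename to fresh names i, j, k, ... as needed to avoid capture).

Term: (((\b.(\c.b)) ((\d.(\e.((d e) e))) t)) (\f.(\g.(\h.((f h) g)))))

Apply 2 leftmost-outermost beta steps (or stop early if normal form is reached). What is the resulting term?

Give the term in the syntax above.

Answer: ((\d.(\e.((d e) e))) t)

Derivation:
Step 0: (((\b.(\c.b)) ((\d.(\e.((d e) e))) t)) (\f.(\g.(\h.((f h) g)))))
Step 1: ((\c.((\d.(\e.((d e) e))) t)) (\f.(\g.(\h.((f h) g)))))
Step 2: ((\d.(\e.((d e) e))) t)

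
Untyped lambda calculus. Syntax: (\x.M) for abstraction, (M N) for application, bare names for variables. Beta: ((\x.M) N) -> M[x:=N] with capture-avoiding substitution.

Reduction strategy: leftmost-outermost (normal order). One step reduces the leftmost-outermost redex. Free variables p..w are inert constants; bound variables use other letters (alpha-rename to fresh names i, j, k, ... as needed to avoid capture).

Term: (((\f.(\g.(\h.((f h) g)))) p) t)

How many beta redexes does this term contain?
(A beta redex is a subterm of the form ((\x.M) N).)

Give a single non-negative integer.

Term: (((\f.(\g.(\h.((f h) g)))) p) t)
  Redex: ((\f.(\g.(\h.((f h) g)))) p)
Total redexes: 1

Answer: 1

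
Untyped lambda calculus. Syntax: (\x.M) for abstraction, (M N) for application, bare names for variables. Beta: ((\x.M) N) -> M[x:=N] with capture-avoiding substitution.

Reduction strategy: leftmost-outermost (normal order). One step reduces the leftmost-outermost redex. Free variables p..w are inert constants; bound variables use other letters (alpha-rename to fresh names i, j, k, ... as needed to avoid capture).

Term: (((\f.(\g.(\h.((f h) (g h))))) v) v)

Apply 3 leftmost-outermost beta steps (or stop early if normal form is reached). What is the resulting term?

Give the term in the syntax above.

Step 0: (((\f.(\g.(\h.((f h) (g h))))) v) v)
Step 1: ((\g.(\h.((v h) (g h)))) v)
Step 2: (\h.((v h) (v h)))
Step 3: (normal form reached)

Answer: (\h.((v h) (v h)))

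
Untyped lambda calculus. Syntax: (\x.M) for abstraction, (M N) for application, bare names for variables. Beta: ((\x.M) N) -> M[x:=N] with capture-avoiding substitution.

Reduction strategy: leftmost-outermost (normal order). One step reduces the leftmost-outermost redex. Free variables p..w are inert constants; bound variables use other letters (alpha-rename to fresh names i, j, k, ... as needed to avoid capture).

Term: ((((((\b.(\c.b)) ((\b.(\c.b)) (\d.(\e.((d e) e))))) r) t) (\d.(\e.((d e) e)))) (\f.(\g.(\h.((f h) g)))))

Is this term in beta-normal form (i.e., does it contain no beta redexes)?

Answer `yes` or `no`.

Answer: no

Derivation:
Term: ((((((\b.(\c.b)) ((\b.(\c.b)) (\d.(\e.((d e) e))))) r) t) (\d.(\e.((d e) e)))) (\f.(\g.(\h.((f h) g)))))
Found 2 beta redex(es).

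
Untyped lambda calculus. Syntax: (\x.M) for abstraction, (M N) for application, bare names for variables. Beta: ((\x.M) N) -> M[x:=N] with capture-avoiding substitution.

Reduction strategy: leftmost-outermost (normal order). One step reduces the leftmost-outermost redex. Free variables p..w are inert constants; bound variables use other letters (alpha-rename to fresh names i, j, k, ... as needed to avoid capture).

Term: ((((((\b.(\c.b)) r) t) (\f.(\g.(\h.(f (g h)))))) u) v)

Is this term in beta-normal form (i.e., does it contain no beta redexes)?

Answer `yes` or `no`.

Answer: no

Derivation:
Term: ((((((\b.(\c.b)) r) t) (\f.(\g.(\h.(f (g h)))))) u) v)
Found 1 beta redex(es).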